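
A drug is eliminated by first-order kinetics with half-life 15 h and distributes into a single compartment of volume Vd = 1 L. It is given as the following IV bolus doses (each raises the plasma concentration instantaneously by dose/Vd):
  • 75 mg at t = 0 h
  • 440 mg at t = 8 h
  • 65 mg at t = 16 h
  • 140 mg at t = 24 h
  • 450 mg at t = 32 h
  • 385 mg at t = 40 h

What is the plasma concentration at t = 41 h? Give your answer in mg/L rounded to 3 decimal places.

k = ln 2 / 15 = 0.04621 per h
Dose 1 (75 mg at t=0 h): 75·exp(−0.04621·41) = 11.278 mg/L
Dose 2 (440 mg at t=8 h): 440·exp(−0.04621·33) = 95.761 mg/L
Dose 3 (65 mg at t=16 h): 65·exp(−0.04621·25) = 20.474 mg/L
Dose 4 (140 mg at t=24 h): 140·exp(−0.04621·17) = 63.821 mg/L
Dose 5 (450 mg at t=32 h): 450·exp(−0.04621·9) = 296.889 mg/L
Dose 6 (385 mg at t=40 h): 385·exp(−0.04621·1) = 367.614 mg/L
C(41) = 11.278 + 95.761 + 20.474 + 63.821 + 296.889 + 367.614 = 855.837 mg/L

855.837 mg/L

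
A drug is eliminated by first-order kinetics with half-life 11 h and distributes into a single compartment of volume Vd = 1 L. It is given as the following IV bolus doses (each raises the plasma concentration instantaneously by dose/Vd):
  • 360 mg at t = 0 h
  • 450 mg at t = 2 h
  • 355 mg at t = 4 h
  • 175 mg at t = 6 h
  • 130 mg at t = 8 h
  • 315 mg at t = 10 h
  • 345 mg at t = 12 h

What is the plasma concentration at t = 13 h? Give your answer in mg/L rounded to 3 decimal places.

1377.150 mg/L

k = ln 2 / 11 = 0.06301 per h
Dose 1 (360 mg at t=0 h): 360·exp(−0.06301·13) = 158.686 mg/L
Dose 2 (450 mg at t=2 h): 450·exp(−0.06301·11) = 225.000 mg/L
Dose 3 (355 mg at t=4 h): 355·exp(−0.06301·9) = 201.340 mg/L
Dose 4 (175 mg at t=6 h): 175·exp(−0.06301·7) = 112.583 mg/L
Dose 5 (130 mg at t=8 h): 130·exp(−0.06301·5) = 94.866 mg/L
Dose 6 (315 mg at t=10 h): 315·exp(−0.06301·3) = 260.742 mg/L
Dose 7 (345 mg at t=12 h): 345·exp(−0.06301·1) = 323.931 mg/L
C(13) = 158.686 + 225.000 + 201.340 + 112.583 + 94.866 + 260.742 + 323.931 = 1377.150 mg/L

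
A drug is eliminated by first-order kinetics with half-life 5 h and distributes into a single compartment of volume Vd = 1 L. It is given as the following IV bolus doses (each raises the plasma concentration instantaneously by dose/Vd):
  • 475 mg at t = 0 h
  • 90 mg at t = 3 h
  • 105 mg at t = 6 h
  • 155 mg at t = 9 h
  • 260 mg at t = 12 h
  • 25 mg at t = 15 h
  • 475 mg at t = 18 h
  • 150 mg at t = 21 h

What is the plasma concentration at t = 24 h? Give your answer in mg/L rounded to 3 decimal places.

412.141 mg/L

k = ln 2 / 5 = 0.13863 per h
Dose 1 (475 mg at t=0 h): 475·exp(−0.13863·24) = 17.051 mg/L
Dose 2 (90 mg at t=3 h): 90·exp(−0.13863·21) = 4.897 mg/L
Dose 3 (105 mg at t=6 h): 105·exp(−0.13863·18) = 8.659 mg/L
Dose 4 (155 mg at t=9 h): 155·exp(−0.13863·15) = 19.375 mg/L
Dose 5 (260 mg at t=12 h): 260·exp(−0.13863·12) = 49.261 mg/L
Dose 6 (25 mg at t=15 h): 25·exp(−0.13863·9) = 7.179 mg/L
Dose 7 (475 mg at t=18 h): 475·exp(−0.13863·6) = 206.756 mg/L
Dose 8 (150 mg at t=21 h): 150·exp(−0.13863·3) = 98.963 mg/L
C(24) = 17.051 + 4.897 + 8.659 + 19.375 + 49.261 + 7.179 + 206.756 + 98.963 = 412.141 mg/L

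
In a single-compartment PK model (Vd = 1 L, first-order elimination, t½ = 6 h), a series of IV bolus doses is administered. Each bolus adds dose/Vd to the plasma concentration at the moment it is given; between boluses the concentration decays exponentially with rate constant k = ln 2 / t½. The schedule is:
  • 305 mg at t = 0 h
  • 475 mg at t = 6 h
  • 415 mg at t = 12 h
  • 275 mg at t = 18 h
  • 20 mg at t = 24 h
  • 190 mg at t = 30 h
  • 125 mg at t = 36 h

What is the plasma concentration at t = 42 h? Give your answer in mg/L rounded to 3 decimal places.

k = ln 2 / 6 = 0.11552 per h
Dose 1 (305 mg at t=0 h): 305·exp(−0.11552·42) = 2.383 mg/L
Dose 2 (475 mg at t=6 h): 475·exp(−0.11552·36) = 7.422 mg/L
Dose 3 (415 mg at t=12 h): 415·exp(−0.11552·30) = 12.969 mg/L
Dose 4 (275 mg at t=18 h): 275·exp(−0.11552·24) = 17.188 mg/L
Dose 5 (20 mg at t=24 h): 20·exp(−0.11552·18) = 2.500 mg/L
Dose 6 (190 mg at t=30 h): 190·exp(−0.11552·12) = 47.500 mg/L
Dose 7 (125 mg at t=36 h): 125·exp(−0.11552·6) = 62.500 mg/L
C(42) = 2.383 + 7.422 + 12.969 + 17.188 + 2.500 + 47.500 + 62.500 = 152.461 mg/L

152.461 mg/L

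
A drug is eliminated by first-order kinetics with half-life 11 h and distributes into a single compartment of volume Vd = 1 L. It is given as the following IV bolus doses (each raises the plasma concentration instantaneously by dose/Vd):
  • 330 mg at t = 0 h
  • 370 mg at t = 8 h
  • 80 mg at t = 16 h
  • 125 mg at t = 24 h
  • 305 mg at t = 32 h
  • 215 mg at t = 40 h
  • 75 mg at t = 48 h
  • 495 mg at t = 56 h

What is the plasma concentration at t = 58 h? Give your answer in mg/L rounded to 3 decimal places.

649.470 mg/L

k = ln 2 / 11 = 0.06301 per h
Dose 1 (330 mg at t=0 h): 330·exp(−0.06301·58) = 8.536 mg/L
Dose 2 (370 mg at t=8 h): 370·exp(−0.06301·50) = 15.845 mg/L
Dose 3 (80 mg at t=16 h): 80·exp(−0.06301·42) = 5.672 mg/L
Dose 4 (125 mg at t=24 h): 125·exp(−0.06301·34) = 14.671 mg/L
Dose 5 (305 mg at t=32 h): 305·exp(−0.06301·26) = 59.262 mg/L
Dose 6 (215 mg at t=40 h): 215·exp(−0.06301·18) = 69.158 mg/L
Dose 7 (75 mg at t=48 h): 75·exp(−0.06301·10) = 39.939 mg/L
Dose 8 (495 mg at t=56 h): 495·exp(−0.06301·2) = 436.388 mg/L
C(58) = 8.536 + 15.845 + 5.672 + 14.671 + 59.262 + 69.158 + 39.939 + 436.388 = 649.470 mg/L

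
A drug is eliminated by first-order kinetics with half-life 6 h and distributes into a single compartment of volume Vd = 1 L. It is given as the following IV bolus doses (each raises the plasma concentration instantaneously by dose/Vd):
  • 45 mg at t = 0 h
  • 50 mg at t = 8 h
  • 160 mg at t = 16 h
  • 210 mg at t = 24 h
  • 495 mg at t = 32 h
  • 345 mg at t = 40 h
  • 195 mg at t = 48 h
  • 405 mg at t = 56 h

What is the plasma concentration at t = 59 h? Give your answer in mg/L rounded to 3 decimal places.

406.379 mg/L

k = ln 2 / 6 = 0.11552 per h
Dose 1 (45 mg at t=0 h): 45·exp(−0.11552·59) = 0.049 mg/L
Dose 2 (50 mg at t=8 h): 50·exp(−0.11552·51) = 0.138 mg/L
Dose 3 (160 mg at t=16 h): 160·exp(−0.11552·43) = 1.114 mg/L
Dose 4 (210 mg at t=24 h): 210·exp(−0.11552·35) = 3.683 mg/L
Dose 5 (495 mg at t=32 h): 495·exp(−0.11552·27) = 21.876 mg/L
Dose 6 (345 mg at t=40 h): 345·exp(−0.11552·19) = 38.420 mg/L
Dose 7 (195 mg at t=48 h): 195·exp(−0.11552·11) = 54.720 mg/L
Dose 8 (405 mg at t=56 h): 405·exp(−0.11552·3) = 286.378 mg/L
C(59) = 0.049 + 0.138 + 1.114 + 3.683 + 21.876 + 38.420 + 54.720 + 286.378 = 406.379 mg/L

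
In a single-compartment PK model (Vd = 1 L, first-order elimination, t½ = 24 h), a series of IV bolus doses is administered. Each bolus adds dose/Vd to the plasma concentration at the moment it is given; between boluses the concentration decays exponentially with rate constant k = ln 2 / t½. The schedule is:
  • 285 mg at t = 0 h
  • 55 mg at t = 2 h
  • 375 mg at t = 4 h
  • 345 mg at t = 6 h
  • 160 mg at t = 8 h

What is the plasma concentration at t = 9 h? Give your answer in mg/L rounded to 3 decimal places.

k = ln 2 / 24 = 0.02888 per h
Dose 1 (285 mg at t=0 h): 285·exp(−0.02888·9) = 219.765 mg/L
Dose 2 (55 mg at t=2 h): 55·exp(−0.02888·7) = 44.933 mg/L
Dose 3 (375 mg at t=4 h): 375·exp(−0.02888·5) = 324.576 mg/L
Dose 4 (345 mg at t=6 h): 345·exp(−0.02888·3) = 316.366 mg/L
Dose 5 (160 mg at t=8 h): 160·exp(−0.02888·1) = 155.445 mg/L
C(9) = 219.765 + 44.933 + 324.576 + 316.366 + 155.445 = 1061.085 mg/L

1061.085 mg/L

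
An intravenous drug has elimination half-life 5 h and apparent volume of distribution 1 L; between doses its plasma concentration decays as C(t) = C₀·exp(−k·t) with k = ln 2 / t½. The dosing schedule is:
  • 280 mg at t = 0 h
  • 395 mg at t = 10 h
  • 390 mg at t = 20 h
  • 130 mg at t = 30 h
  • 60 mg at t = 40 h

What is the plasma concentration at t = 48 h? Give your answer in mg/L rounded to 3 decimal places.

k = ln 2 / 5 = 0.13863 per h
Dose 1 (280 mg at t=0 h): 280·exp(−0.13863·48) = 0.361 mg/L
Dose 2 (395 mg at t=10 h): 395·exp(−0.13863·38) = 2.036 mg/L
Dose 3 (390 mg at t=20 h): 390·exp(−0.13863·28) = 8.041 mg/L
Dose 4 (130 mg at t=30 h): 130·exp(−0.13863·18) = 10.721 mg/L
Dose 5 (60 mg at t=40 h): 60·exp(−0.13863·8) = 19.793 mg/L
C(48) = 0.361 + 2.036 + 8.041 + 10.721 + 19.793 = 40.951 mg/L

40.951 mg/L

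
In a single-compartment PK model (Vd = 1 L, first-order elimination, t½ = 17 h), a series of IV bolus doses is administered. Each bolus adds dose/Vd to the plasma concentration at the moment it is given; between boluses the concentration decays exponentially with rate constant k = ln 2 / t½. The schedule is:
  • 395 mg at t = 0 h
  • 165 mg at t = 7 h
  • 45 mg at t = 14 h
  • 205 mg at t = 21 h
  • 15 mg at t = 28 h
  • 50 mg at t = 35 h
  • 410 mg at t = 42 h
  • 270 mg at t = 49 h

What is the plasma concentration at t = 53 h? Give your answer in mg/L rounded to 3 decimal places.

k = ln 2 / 17 = 0.04077 per h
Dose 1 (395 mg at t=0 h): 395·exp(−0.04077·53) = 45.508 mg/L
Dose 2 (165 mg at t=7 h): 165·exp(−0.04077·46) = 25.289 mg/L
Dose 3 (45 mg at t=14 h): 45·exp(−0.04077·39) = 9.175 mg/L
Dose 4 (205 mg at t=21 h): 205·exp(−0.04077·32) = 55.604 mg/L
Dose 5 (15 mg at t=28 h): 15·exp(−0.04077·25) = 5.413 mg/L
Dose 6 (50 mg at t=35 h): 50·exp(−0.04077·18) = 24.001 mg/L
Dose 7 (410 mg at t=42 h): 410·exp(−0.04077·11) = 261.818 mg/L
Dose 8 (270 mg at t=49 h): 270·exp(−0.04077·4) = 229.368 mg/L
C(53) = 45.508 + 25.289 + 9.175 + 55.604 + 5.413 + 24.001 + 261.818 + 229.368 = 656.177 mg/L

656.177 mg/L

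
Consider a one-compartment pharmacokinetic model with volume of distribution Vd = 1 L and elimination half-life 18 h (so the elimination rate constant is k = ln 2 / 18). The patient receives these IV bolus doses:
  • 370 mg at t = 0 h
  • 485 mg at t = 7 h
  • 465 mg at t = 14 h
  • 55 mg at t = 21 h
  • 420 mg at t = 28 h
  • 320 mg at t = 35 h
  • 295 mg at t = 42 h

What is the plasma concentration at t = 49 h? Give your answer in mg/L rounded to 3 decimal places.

890.861 mg/L

k = ln 2 / 18 = 0.03851 per h
Dose 1 (370 mg at t=0 h): 370·exp(−0.03851·49) = 56.070 mg/L
Dose 2 (485 mg at t=7 h): 485·exp(−0.03851·42) = 96.236 mg/L
Dose 3 (465 mg at t=14 h): 465·exp(−0.03851·35) = 120.814 mg/L
Dose 4 (55 mg at t=21 h): 55·exp(−0.03851·28) = 18.711 mg/L
Dose 5 (420 mg at t=28 h): 420·exp(−0.03851·21) = 187.089 mg/L
Dose 6 (320 mg at t=35 h): 320·exp(−0.03851·14) = 186.645 mg/L
Dose 7 (295 mg at t=42 h): 295·exp(−0.03851·7) = 225.297 mg/L
C(49) = 56.070 + 96.236 + 120.814 + 18.711 + 187.089 + 186.645 + 225.297 = 890.861 mg/L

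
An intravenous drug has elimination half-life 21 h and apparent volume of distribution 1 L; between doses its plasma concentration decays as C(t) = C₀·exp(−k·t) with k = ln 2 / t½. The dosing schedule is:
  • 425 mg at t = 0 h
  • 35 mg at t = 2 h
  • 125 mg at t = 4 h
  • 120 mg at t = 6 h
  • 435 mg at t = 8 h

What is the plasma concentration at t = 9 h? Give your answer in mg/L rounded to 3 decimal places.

k = ln 2 / 21 = 0.03301 per h
Dose 1 (425 mg at t=0 h): 425·exp(−0.03301·9) = 315.774 mg/L
Dose 2 (35 mg at t=2 h): 35·exp(−0.03301·7) = 27.780 mg/L
Dose 3 (125 mg at t=4 h): 125·exp(−0.03301·5) = 105.983 mg/L
Dose 4 (120 mg at t=6 h): 120·exp(−0.03301·3) = 108.687 mg/L
Dose 5 (435 mg at t=8 h): 435·exp(−0.03301·1) = 420.876 mg/L
C(9) = 315.774 + 27.780 + 105.983 + 108.687 + 420.876 = 979.099 mg/L

979.099 mg/L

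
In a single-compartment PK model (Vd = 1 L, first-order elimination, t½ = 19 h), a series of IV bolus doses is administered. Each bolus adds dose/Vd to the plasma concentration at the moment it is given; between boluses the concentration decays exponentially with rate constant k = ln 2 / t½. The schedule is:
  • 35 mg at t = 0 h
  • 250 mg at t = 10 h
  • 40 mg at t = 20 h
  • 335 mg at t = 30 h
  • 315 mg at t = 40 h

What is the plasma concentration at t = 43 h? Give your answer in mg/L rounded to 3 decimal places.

k = ln 2 / 19 = 0.03648 per h
Dose 1 (35 mg at t=0 h): 35·exp(−0.03648·43) = 7.291 mg/L
Dose 2 (250 mg at t=10 h): 250·exp(−0.03648·33) = 75.006 mg/L
Dose 3 (40 mg at t=20 h): 40·exp(−0.03648·23) = 17.284 mg/L
Dose 4 (335 mg at t=30 h): 335·exp(−0.03648·13) = 208.486 mg/L
Dose 5 (315 mg at t=40 h): 315·exp(−0.03648·3) = 282.345 mg/L
C(43) = 7.291 + 75.006 + 17.284 + 208.486 + 282.345 = 590.413 mg/L

590.413 mg/L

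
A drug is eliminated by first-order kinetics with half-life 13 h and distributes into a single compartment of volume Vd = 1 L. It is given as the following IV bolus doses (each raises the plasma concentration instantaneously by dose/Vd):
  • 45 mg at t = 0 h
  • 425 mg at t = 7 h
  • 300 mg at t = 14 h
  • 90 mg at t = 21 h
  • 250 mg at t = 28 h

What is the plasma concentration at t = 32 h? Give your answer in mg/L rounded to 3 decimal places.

487.183 mg/L

k = ln 2 / 13 = 0.05332 per h
Dose 1 (45 mg at t=0 h): 45·exp(−0.05332·32) = 8.170 mg/L
Dose 2 (425 mg at t=7 h): 425·exp(−0.05332·25) = 112.069 mg/L
Dose 3 (300 mg at t=14 h): 300·exp(−0.05332·18) = 114.897 mg/L
Dose 4 (90 mg at t=21 h): 90·exp(−0.05332·11) = 50.064 mg/L
Dose 5 (250 mg at t=28 h): 250·exp(−0.05332·4) = 201.983 mg/L
C(32) = 8.170 + 112.069 + 114.897 + 50.064 + 201.983 = 487.183 mg/L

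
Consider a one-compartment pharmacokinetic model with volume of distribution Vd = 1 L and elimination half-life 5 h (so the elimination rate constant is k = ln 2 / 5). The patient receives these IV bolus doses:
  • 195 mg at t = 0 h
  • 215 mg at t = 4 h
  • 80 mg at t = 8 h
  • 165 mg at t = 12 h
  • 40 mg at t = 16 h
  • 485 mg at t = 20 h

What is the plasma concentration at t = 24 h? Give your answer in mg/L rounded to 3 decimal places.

k = ln 2 / 5 = 0.13863 per h
Dose 1 (195 mg at t=0 h): 195·exp(−0.13863·24) = 7.000 mg/L
Dose 2 (215 mg at t=4 h): 215·exp(−0.13863·20) = 13.438 mg/L
Dose 3 (80 mg at t=8 h): 80·exp(−0.13863·16) = 8.706 mg/L
Dose 4 (165 mg at t=12 h): 165·exp(−0.13863·12) = 31.262 mg/L
Dose 5 (40 mg at t=16 h): 40·exp(−0.13863·8) = 13.195 mg/L
Dose 6 (485 mg at t=20 h): 485·exp(−0.13863·4) = 278.559 mg/L
C(24) = 7.000 + 13.438 + 8.706 + 31.262 + 13.195 + 278.559 = 352.159 mg/L

352.159 mg/L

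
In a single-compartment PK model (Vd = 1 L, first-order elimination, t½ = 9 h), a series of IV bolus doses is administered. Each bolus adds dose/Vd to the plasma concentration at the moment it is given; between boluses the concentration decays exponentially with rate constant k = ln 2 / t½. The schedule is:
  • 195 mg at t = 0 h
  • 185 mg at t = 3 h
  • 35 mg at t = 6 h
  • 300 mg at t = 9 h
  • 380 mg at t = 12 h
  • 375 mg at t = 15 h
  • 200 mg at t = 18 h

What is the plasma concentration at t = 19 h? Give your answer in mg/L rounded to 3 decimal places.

k = ln 2 / 9 = 0.07702 per h
Dose 1 (195 mg at t=0 h): 195·exp(−0.07702·19) = 45.136 mg/L
Dose 2 (185 mg at t=3 h): 185·exp(−0.07702·16) = 53.952 mg/L
Dose 3 (35 mg at t=6 h): 35·exp(−0.07702·13) = 12.860 mg/L
Dose 4 (300 mg at t=9 h): 300·exp(−0.07702·10) = 138.881 mg/L
Dose 5 (380 mg at t=12 h): 380·exp(−0.07702·7) = 221.641 mg/L
Dose 6 (375 mg at t=15 h): 375·exp(−0.07702·4) = 275.575 mg/L
Dose 7 (200 mg at t=18 h): 200·exp(−0.07702·1) = 185.175 mg/L
C(19) = 45.136 + 53.952 + 12.860 + 138.881 + 221.641 + 275.575 + 185.175 = 933.220 mg/L

933.220 mg/L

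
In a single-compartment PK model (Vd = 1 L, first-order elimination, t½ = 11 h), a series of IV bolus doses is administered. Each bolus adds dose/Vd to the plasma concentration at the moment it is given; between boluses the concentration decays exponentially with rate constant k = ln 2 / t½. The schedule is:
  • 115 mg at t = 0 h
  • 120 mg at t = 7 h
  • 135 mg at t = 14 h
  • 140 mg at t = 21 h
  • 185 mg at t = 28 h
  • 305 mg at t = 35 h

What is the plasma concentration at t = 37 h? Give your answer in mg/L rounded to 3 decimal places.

k = ln 2 / 11 = 0.06301 per h
Dose 1 (115 mg at t=0 h): 115·exp(−0.06301·37) = 11.172 mg/L
Dose 2 (120 mg at t=7 h): 120·exp(−0.06301·30) = 18.121 mg/L
Dose 3 (135 mg at t=14 h): 135·exp(−0.06301·23) = 31.689 mg/L
Dose 4 (140 mg at t=21 h): 140·exp(−0.06301·16) = 51.082 mg/L
Dose 5 (185 mg at t=28 h): 185·exp(−0.06301·9) = 104.924 mg/L
Dose 6 (305 mg at t=35 h): 305·exp(−0.06301·2) = 268.885 mg/L
C(37) = 11.172 + 18.121 + 31.689 + 51.082 + 104.924 + 268.885 = 485.874 mg/L

485.874 mg/L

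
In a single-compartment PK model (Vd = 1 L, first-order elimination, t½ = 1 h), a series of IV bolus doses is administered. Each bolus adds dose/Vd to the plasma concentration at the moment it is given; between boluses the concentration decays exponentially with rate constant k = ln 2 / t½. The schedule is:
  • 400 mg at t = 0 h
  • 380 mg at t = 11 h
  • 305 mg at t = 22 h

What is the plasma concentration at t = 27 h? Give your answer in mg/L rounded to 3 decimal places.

k = ln 2 / 1 = 0.69315 per h
Dose 1 (400 mg at t=0 h): 400·exp(−0.69315·27) = 0.000 mg/L
Dose 2 (380 mg at t=11 h): 380·exp(−0.69315·16) = 0.006 mg/L
Dose 3 (305 mg at t=22 h): 305·exp(−0.69315·5) = 9.531 mg/L
C(27) = 0.000 + 0.006 + 9.531 = 9.537 mg/L

9.537 mg/L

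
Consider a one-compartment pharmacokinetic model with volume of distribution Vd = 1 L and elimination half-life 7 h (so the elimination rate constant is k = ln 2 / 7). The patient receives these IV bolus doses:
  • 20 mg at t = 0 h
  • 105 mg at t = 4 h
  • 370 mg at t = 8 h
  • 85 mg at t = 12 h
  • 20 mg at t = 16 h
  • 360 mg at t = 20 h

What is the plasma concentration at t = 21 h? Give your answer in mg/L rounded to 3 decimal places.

497.247 mg/L

k = ln 2 / 7 = 0.09902 per h
Dose 1 (20 mg at t=0 h): 20·exp(−0.09902·21) = 2.500 mg/L
Dose 2 (105 mg at t=4 h): 105·exp(−0.09902·17) = 19.504 mg/L
Dose 3 (370 mg at t=8 h): 370·exp(−0.09902·13) = 102.128 mg/L
Dose 4 (85 mg at t=12 h): 85·exp(−0.09902·9) = 34.864 mg/L
Dose 5 (20 mg at t=16 h): 20·exp(−0.09902·5) = 12.190 mg/L
Dose 6 (360 mg at t=20 h): 360·exp(−0.09902·1) = 326.061 mg/L
C(21) = 2.500 + 19.504 + 102.128 + 34.864 + 12.190 + 326.061 = 497.247 mg/L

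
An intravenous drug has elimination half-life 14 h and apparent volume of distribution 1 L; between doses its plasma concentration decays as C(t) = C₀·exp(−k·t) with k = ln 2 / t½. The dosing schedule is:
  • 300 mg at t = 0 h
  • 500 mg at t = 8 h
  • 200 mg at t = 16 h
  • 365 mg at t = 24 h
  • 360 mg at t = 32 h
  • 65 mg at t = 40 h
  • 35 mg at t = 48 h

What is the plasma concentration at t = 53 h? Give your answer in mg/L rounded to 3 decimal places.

383.244 mg/L

k = ln 2 / 14 = 0.04951 per h
Dose 1 (300 mg at t=0 h): 300·exp(−0.04951·53) = 21.752 mg/L
Dose 2 (500 mg at t=8 h): 500·exp(−0.04951·45) = 53.873 mg/L
Dose 3 (200 mg at t=16 h): 200·exp(−0.04951·37) = 32.022 mg/L
Dose 4 (365 mg at t=24 h): 365·exp(−0.04951·29) = 86.842 mg/L
Dose 5 (360 mg at t=32 h): 360·exp(−0.04951·21) = 127.279 mg/L
Dose 6 (65 mg at t=40 h): 65·exp(−0.04951·13) = 34.150 mg/L
Dose 7 (35 mg at t=48 h): 35·exp(−0.04951·5) = 27.325 mg/L
C(53) = 21.752 + 53.873 + 32.022 + 86.842 + 127.279 + 34.150 + 27.325 = 383.244 mg/L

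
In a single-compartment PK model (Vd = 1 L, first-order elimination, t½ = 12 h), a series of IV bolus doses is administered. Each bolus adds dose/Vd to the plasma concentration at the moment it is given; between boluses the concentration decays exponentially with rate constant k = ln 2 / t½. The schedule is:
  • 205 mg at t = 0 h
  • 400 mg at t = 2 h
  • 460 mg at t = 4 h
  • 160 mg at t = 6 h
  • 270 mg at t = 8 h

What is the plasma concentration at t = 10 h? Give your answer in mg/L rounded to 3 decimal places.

1059.840 mg/L

k = ln 2 / 12 = 0.05776 per h
Dose 1 (205 mg at t=0 h): 205·exp(−0.05776·10) = 115.052 mg/L
Dose 2 (400 mg at t=2 h): 400·exp(−0.05776·8) = 251.984 mg/L
Dose 3 (460 mg at t=4 h): 460·exp(−0.05776·6) = 325.269 mg/L
Dose 4 (160 mg at t=6 h): 160·exp(−0.05776·4) = 126.992 mg/L
Dose 5 (270 mg at t=8 h): 270·exp(−0.05776·2) = 240.543 mg/L
C(10) = 115.052 + 251.984 + 325.269 + 126.992 + 240.543 = 1059.840 mg/L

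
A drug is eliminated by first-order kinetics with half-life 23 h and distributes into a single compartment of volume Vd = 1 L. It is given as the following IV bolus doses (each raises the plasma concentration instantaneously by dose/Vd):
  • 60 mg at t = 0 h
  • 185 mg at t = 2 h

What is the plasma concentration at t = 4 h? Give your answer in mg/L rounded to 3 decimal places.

227.365 mg/L

k = ln 2 / 23 = 0.03014 per h
Dose 1 (60 mg at t=0 h): 60·exp(−0.03014·4) = 53.186 mg/L
Dose 2 (185 mg at t=2 h): 185·exp(−0.03014·2) = 174.179 mg/L
C(4) = 53.186 + 174.179 = 227.365 mg/L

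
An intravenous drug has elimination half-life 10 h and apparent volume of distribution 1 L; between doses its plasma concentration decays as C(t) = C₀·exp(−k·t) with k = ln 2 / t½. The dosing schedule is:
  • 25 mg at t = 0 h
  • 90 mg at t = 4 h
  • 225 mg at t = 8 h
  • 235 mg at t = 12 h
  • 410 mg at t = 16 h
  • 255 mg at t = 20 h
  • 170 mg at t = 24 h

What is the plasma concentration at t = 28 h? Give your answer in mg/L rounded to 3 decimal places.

608.170 mg/L

k = ln 2 / 10 = 0.06931 per h
Dose 1 (25 mg at t=0 h): 25·exp(−0.06931·28) = 3.590 mg/L
Dose 2 (90 mg at t=4 h): 90·exp(−0.06931·24) = 17.052 mg/L
Dose 3 (225 mg at t=8 h): 225·exp(−0.06931·20) = 56.250 mg/L
Dose 4 (235 mg at t=12 h): 235·exp(−0.06931·16) = 77.521 mg/L
Dose 5 (410 mg at t=16 h): 410·exp(−0.06931·12) = 178.463 mg/L
Dose 6 (255 mg at t=20 h): 255·exp(−0.06931·8) = 146.459 mg/L
Dose 7 (170 mg at t=24 h): 170·exp(−0.06931·4) = 128.836 mg/L
C(28) = 3.590 + 17.052 + 56.250 + 77.521 + 178.463 + 146.459 + 128.836 = 608.170 mg/L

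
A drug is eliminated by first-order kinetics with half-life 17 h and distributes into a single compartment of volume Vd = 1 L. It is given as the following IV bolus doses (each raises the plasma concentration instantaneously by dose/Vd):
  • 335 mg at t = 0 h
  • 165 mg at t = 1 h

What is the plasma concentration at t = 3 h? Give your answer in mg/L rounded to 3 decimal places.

448.509 mg/L

k = ln 2 / 17 = 0.04077 per h
Dose 1 (335 mg at t=0 h): 335·exp(−0.04077·3) = 296.430 mg/L
Dose 2 (165 mg at t=1 h): 165·exp(−0.04077·2) = 152.079 mg/L
C(3) = 296.430 + 152.079 = 448.509 mg/L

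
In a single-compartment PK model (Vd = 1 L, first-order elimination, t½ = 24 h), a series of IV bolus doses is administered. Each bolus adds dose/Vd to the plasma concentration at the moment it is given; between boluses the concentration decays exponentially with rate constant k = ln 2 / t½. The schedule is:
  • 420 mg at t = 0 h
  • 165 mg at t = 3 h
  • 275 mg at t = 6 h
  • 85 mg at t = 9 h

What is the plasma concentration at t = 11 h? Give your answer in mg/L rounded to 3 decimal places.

k = ln 2 / 24 = 0.02888 per h
Dose 1 (420 mg at t=0 h): 420·exp(−0.02888·11) = 305.687 mg/L
Dose 2 (165 mg at t=3 h): 165·exp(−0.02888·8) = 130.961 mg/L
Dose 3 (275 mg at t=6 h): 275·exp(−0.02888·5) = 238.023 mg/L
Dose 4 (85 mg at t=9 h): 85·exp(−0.02888·2) = 80.229 mg/L
C(11) = 305.687 + 130.961 + 238.023 + 80.229 = 754.900 mg/L

754.900 mg/L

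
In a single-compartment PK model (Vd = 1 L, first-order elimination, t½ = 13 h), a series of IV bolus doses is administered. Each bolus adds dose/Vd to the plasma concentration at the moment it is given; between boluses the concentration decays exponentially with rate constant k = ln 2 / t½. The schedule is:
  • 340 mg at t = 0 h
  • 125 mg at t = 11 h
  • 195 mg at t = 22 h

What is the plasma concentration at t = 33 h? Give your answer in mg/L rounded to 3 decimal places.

205.674 mg/L

k = ln 2 / 13 = 0.05332 per h
Dose 1 (340 mg at t=0 h): 340·exp(−0.05332·33) = 58.523 mg/L
Dose 2 (125 mg at t=11 h): 125·exp(−0.05332·22) = 38.679 mg/L
Dose 3 (195 mg at t=22 h): 195·exp(−0.05332·11) = 108.472 mg/L
C(33) = 58.523 + 38.679 + 108.472 = 205.674 mg/L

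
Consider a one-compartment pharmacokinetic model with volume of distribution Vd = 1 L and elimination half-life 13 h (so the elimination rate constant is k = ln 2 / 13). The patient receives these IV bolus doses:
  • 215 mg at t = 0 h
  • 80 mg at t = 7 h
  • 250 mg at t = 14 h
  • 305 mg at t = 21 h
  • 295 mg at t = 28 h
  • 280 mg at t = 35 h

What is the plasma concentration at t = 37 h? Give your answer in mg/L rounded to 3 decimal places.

683.600 mg/L

k = ln 2 / 13 = 0.05332 per h
Dose 1 (215 mg at t=0 h): 215·exp(−0.05332·37) = 29.899 mg/L
Dose 2 (80 mg at t=7 h): 80·exp(−0.05332·30) = 16.159 mg/L
Dose 3 (250 mg at t=14 h): 250·exp(−0.05332·23) = 73.341 mg/L
Dose 4 (305 mg at t=21 h): 305·exp(−0.05332·16) = 129.958 mg/L
Dose 5 (295 mg at t=28 h): 295·exp(−0.05332·9) = 182.565 mg/L
Dose 6 (280 mg at t=35 h): 280·exp(−0.05332·2) = 251.678 mg/L
C(37) = 29.899 + 16.159 + 73.341 + 129.958 + 182.565 + 251.678 = 683.600 mg/L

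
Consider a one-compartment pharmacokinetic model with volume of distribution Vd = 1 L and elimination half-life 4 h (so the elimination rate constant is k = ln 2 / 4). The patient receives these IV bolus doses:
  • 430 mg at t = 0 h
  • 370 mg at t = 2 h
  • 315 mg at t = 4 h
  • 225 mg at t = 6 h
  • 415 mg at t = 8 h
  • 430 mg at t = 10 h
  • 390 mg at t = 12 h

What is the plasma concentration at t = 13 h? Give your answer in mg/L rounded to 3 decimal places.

k = ln 2 / 4 = 0.17329 per h
Dose 1 (430 mg at t=0 h): 430·exp(−0.17329·13) = 45.198 mg/L
Dose 2 (370 mg at t=2 h): 370·exp(−0.17329·11) = 55.001 mg/L
Dose 3 (315 mg at t=4 h): 315·exp(−0.17329·9) = 66.221 mg/L
Dose 4 (225 mg at t=6 h): 225·exp(−0.17329·7) = 66.893 mg/L
Dose 5 (415 mg at t=8 h): 415·exp(−0.17329·5) = 174.486 mg/L
Dose 6 (430 mg at t=10 h): 430·exp(−0.17329·3) = 255.680 mg/L
Dose 7 (390 mg at t=12 h): 390·exp(−0.17329·1) = 327.950 mg/L
C(13) = 45.198 + 55.001 + 66.221 + 66.893 + 174.486 + 255.680 + 327.950 = 991.428 mg/L

991.428 mg/L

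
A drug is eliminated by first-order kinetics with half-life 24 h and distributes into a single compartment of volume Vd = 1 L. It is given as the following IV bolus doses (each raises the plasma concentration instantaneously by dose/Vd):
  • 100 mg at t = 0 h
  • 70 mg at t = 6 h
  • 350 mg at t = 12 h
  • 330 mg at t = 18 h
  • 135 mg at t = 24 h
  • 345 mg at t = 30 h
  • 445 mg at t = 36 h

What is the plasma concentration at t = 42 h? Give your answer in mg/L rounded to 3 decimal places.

1065.058 mg/L

k = ln 2 / 24 = 0.02888 per h
Dose 1 (100 mg at t=0 h): 100·exp(−0.02888·42) = 29.730 mg/L
Dose 2 (70 mg at t=6 h): 70·exp(−0.02888·36) = 24.749 mg/L
Dose 3 (350 mg at t=12 h): 350·exp(−0.02888·30) = 147.157 mg/L
Dose 4 (330 mg at t=18 h): 330·exp(−0.02888·24) = 165.000 mg/L
Dose 5 (135 mg at t=24 h): 135·exp(−0.02888·18) = 80.271 mg/L
Dose 6 (345 mg at t=30 h): 345·exp(−0.02888·12) = 243.952 mg/L
Dose 7 (445 mg at t=36 h): 445·exp(−0.02888·6) = 374.199 mg/L
C(42) = 29.730 + 24.749 + 147.157 + 165.000 + 80.271 + 243.952 + 374.199 = 1065.058 mg/L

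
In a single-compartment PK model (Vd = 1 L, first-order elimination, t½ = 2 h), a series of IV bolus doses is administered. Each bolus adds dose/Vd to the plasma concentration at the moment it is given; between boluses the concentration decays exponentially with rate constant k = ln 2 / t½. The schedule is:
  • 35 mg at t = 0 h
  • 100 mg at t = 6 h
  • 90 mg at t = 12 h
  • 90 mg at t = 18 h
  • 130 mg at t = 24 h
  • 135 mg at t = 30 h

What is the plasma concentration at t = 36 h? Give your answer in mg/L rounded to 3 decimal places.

19.107 mg/L

k = ln 2 / 2 = 0.34657 per h
Dose 1 (35 mg at t=0 h): 35·exp(−0.34657·36) = 0.000 mg/L
Dose 2 (100 mg at t=6 h): 100·exp(−0.34657·30) = 0.003 mg/L
Dose 3 (90 mg at t=12 h): 90·exp(−0.34657·24) = 0.022 mg/L
Dose 4 (90 mg at t=18 h): 90·exp(−0.34657·18) = 0.176 mg/L
Dose 5 (130 mg at t=24 h): 130·exp(−0.34657·12) = 2.031 mg/L
Dose 6 (135 mg at t=30 h): 135·exp(−0.34657·6) = 16.875 mg/L
C(36) = 0.000 + 0.003 + 0.022 + 0.176 + 2.031 + 16.875 = 19.107 mg/L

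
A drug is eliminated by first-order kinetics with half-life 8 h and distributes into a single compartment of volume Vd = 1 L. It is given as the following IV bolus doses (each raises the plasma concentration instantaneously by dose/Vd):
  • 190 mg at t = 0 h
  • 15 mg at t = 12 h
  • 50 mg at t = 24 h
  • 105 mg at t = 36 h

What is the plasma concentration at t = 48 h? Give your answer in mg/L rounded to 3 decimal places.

47.005 mg/L

k = ln 2 / 8 = 0.08664 per h
Dose 1 (190 mg at t=0 h): 190·exp(−0.08664·48) = 2.969 mg/L
Dose 2 (15 mg at t=12 h): 15·exp(−0.08664·36) = 0.663 mg/L
Dose 3 (50 mg at t=24 h): 50·exp(−0.08664·24) = 6.250 mg/L
Dose 4 (105 mg at t=36 h): 105·exp(−0.08664·12) = 37.123 mg/L
C(48) = 2.969 + 0.663 + 6.250 + 37.123 = 47.005 mg/L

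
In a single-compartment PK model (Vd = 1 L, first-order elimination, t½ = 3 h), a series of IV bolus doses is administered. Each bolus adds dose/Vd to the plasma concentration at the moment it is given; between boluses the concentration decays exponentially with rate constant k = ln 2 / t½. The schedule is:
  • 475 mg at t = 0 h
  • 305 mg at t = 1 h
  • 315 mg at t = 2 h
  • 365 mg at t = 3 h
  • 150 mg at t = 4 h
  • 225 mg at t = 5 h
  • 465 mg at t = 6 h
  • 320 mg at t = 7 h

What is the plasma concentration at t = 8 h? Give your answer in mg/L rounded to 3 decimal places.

k = ln 2 / 3 = 0.23105 per h
Dose 1 (475 mg at t=0 h): 475·exp(−0.23105·8) = 74.808 mg/L
Dose 2 (305 mg at t=1 h): 305·exp(−0.23105·7) = 60.520 mg/L
Dose 3 (315 mg at t=2 h): 315·exp(−0.23105·6) = 78.750 mg/L
Dose 4 (365 mg at t=3 h): 365·exp(−0.23105·5) = 114.968 mg/L
Dose 5 (150 mg at t=4 h): 150·exp(−0.23105·4) = 59.528 mg/L
Dose 6 (225 mg at t=5 h): 225·exp(−0.23105·3) = 112.500 mg/L
Dose 7 (465 mg at t=6 h): 465·exp(−0.23105·2) = 292.932 mg/L
Dose 8 (320 mg at t=7 h): 320·exp(−0.23105·1) = 253.984 mg/L
C(8) = 74.808 + 60.520 + 78.750 + 114.968 + 59.528 + 112.500 + 292.932 + 253.984 = 1047.989 mg/L

1047.989 mg/L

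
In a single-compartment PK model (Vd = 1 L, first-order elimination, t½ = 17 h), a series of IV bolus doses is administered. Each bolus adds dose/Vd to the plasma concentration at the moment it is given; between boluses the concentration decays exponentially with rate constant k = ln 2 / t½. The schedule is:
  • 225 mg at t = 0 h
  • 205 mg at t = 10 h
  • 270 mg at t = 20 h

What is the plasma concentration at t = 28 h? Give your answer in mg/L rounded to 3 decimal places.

k = ln 2 / 17 = 0.04077 per h
Dose 1 (225 mg at t=0 h): 225·exp(−0.04077·28) = 71.840 mg/L
Dose 2 (205 mg at t=10 h): 205·exp(−0.04077·18) = 98.405 mg/L
Dose 3 (270 mg at t=20 h): 270·exp(−0.04077·8) = 194.851 mg/L
C(28) = 71.840 + 98.405 + 194.851 = 365.096 mg/L

365.096 mg/L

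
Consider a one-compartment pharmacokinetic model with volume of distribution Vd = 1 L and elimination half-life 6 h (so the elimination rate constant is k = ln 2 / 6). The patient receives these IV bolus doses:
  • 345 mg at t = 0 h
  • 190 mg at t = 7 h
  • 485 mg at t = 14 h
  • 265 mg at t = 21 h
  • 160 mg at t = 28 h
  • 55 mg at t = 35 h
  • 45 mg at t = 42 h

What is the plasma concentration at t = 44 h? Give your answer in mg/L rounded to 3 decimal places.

118.892 mg/L

k = ln 2 / 6 = 0.11552 per h
Dose 1 (345 mg at t=0 h): 345·exp(−0.11552·44) = 2.139 mg/L
Dose 2 (190 mg at t=7 h): 190·exp(−0.11552·37) = 2.645 mg/L
Dose 3 (485 mg at t=14 h): 485·exp(−0.11552·30) = 15.156 mg/L
Dose 4 (265 mg at t=21 h): 265·exp(−0.11552·23) = 18.591 mg/L
Dose 5 (160 mg at t=28 h): 160·exp(−0.11552·16) = 25.198 mg/L
Dose 6 (55 mg at t=35 h): 55·exp(−0.11552·9) = 19.445 mg/L
Dose 7 (45 mg at t=42 h): 45·exp(−0.11552·2) = 35.717 mg/L
C(44) = 2.139 + 2.645 + 15.156 + 18.591 + 25.198 + 19.445 + 35.717 = 118.892 mg/L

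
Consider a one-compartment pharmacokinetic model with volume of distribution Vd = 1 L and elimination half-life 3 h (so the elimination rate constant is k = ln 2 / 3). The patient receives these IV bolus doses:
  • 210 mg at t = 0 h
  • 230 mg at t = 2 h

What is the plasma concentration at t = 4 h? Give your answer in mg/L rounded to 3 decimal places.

228.229 mg/L

k = ln 2 / 3 = 0.23105 per h
Dose 1 (210 mg at t=0 h): 210·exp(−0.23105·4) = 83.339 mg/L
Dose 2 (230 mg at t=2 h): 230·exp(−0.23105·2) = 144.891 mg/L
C(4) = 83.339 + 144.891 = 228.229 mg/L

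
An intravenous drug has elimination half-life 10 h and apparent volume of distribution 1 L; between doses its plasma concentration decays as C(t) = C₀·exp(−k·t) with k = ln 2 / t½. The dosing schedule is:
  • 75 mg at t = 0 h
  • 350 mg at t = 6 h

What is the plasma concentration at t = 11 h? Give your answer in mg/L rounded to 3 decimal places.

282.476 mg/L

k = ln 2 / 10 = 0.06931 per h
Dose 1 (75 mg at t=0 h): 75·exp(−0.06931·11) = 34.989 mg/L
Dose 2 (350 mg at t=6 h): 350·exp(−0.06931·5) = 247.487 mg/L
C(11) = 34.989 + 247.487 = 282.476 mg/L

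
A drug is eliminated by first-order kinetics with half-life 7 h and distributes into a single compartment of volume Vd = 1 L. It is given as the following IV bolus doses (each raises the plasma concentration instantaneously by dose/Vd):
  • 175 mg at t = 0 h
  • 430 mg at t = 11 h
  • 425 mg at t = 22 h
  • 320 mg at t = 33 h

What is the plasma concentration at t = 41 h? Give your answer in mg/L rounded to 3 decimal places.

k = ln 2 / 7 = 0.09902 per h
Dose 1 (175 mg at t=0 h): 175·exp(−0.09902·41) = 3.019 mg/L
Dose 2 (430 mg at t=11 h): 430·exp(−0.09902·30) = 22.047 mg/L
Dose 3 (425 mg at t=22 h): 425·exp(−0.09902·19) = 64.760 mg/L
Dose 4 (320 mg at t=33 h): 320·exp(−0.09902·8) = 144.916 mg/L
C(41) = 3.019 + 22.047 + 64.760 + 144.916 = 234.741 mg/L

234.741 mg/L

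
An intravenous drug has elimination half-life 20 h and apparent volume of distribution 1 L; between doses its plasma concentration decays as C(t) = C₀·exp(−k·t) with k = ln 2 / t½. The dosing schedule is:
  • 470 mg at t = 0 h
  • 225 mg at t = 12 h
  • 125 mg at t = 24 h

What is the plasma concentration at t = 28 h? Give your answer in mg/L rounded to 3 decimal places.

416.144 mg/L

k = ln 2 / 20 = 0.03466 per h
Dose 1 (470 mg at t=0 h): 470·exp(−0.03466·28) = 178.097 mg/L
Dose 2 (225 mg at t=12 h): 225·exp(−0.03466·16) = 129.229 mg/L
Dose 3 (125 mg at t=24 h): 125·exp(−0.03466·4) = 108.819 mg/L
C(28) = 178.097 + 129.229 + 108.819 = 416.144 mg/L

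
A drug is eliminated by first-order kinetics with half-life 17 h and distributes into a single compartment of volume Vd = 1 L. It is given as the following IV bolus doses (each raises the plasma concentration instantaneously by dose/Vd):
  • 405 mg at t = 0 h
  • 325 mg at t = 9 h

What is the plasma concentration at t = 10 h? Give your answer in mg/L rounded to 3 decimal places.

581.403 mg/L

k = ln 2 / 17 = 0.04077 per h
Dose 1 (405 mg at t=0 h): 405·exp(−0.04077·10) = 269.388 mg/L
Dose 2 (325 mg at t=9 h): 325·exp(−0.04077·1) = 312.015 mg/L
C(10) = 269.388 + 312.015 = 581.403 mg/L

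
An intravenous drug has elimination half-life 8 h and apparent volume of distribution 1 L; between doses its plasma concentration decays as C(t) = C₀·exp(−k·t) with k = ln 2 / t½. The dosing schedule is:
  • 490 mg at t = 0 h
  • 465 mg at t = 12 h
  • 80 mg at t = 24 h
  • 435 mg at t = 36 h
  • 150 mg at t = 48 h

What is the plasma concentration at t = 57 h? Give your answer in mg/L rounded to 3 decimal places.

k = ln 2 / 8 = 0.08664 per h
Dose 1 (490 mg at t=0 h): 490·exp(−0.08664·57) = 3.510 mg/L
Dose 2 (465 mg at t=12 h): 465·exp(−0.08664·45) = 9.422 mg/L
Dose 3 (80 mg at t=24 h): 80·exp(−0.08664·33) = 4.585 mg/L
Dose 4 (435 mg at t=36 h): 435·exp(−0.08664·21) = 70.516 mg/L
Dose 5 (150 mg at t=48 h): 150·exp(−0.08664·9) = 68.775 mg/L
C(57) = 3.510 + 9.422 + 4.585 + 70.516 + 68.775 = 156.809 mg/L

156.809 mg/L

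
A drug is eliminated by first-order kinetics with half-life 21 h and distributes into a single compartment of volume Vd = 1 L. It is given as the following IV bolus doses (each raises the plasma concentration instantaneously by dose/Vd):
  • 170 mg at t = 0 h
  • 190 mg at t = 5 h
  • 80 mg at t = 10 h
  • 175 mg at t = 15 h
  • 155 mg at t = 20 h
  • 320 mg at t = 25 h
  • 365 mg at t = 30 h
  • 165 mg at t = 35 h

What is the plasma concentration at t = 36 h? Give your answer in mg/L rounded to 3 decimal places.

k = ln 2 / 21 = 0.03301 per h
Dose 1 (170 mg at t=0 h): 170·exp(−0.03301·36) = 51.808 mg/L
Dose 2 (190 mg at t=5 h): 190·exp(−0.03301·31) = 68.293 mg/L
Dose 3 (80 mg at t=10 h): 80·exp(−0.03301·26) = 33.915 mg/L
Dose 4 (175 mg at t=15 h): 175·exp(−0.03301·21) = 87.500 mg/L
Dose 5 (155 mg at t=20 h): 155·exp(−0.03301·16) = 91.406 mg/L
Dose 6 (320 mg at t=25 h): 320·exp(−0.03301·11) = 222.570 mg/L
Dose 7 (365 mg at t=30 h): 365·exp(−0.03301·6) = 299.422 mg/L
Dose 8 (165 mg at t=35 h): 165·exp(−0.03301·1) = 159.643 mg/L
C(36) = 51.808 + 68.293 + 33.915 + 87.500 + 91.406 + 222.570 + 299.422 + 159.643 = 1014.557 mg/L

1014.557 mg/L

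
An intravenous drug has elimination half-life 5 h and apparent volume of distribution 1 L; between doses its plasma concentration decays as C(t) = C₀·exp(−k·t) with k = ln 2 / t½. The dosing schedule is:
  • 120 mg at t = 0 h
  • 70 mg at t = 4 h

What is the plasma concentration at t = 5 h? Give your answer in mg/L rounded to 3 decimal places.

k = ln 2 / 5 = 0.13863 per h
Dose 1 (120 mg at t=0 h): 120·exp(−0.13863·5) = 60.000 mg/L
Dose 2 (70 mg at t=4 h): 70·exp(−0.13863·1) = 60.939 mg/L
C(5) = 60.000 + 60.939 = 120.939 mg/L

120.939 mg/L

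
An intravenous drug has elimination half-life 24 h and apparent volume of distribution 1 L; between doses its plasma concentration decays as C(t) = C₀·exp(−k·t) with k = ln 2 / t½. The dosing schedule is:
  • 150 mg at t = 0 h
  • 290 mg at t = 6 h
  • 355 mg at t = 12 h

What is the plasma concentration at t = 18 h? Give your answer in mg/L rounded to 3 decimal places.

k = ln 2 / 24 = 0.02888 per h
Dose 1 (150 mg at t=0 h): 150·exp(−0.02888·18) = 89.191 mg/L
Dose 2 (290 mg at t=6 h): 290·exp(−0.02888·12) = 205.061 mg/L
Dose 3 (355 mg at t=12 h): 355·exp(−0.02888·6) = 298.518 mg/L
C(18) = 89.191 + 205.061 + 298.518 = 592.770 mg/L

592.770 mg/L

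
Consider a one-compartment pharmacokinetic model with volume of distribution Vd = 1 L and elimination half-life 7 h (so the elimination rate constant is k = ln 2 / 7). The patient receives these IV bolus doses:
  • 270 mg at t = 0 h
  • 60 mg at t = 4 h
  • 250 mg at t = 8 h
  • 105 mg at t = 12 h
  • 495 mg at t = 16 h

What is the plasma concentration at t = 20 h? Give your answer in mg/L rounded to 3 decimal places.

k = ln 2 / 7 = 0.09902 per h
Dose 1 (270 mg at t=0 h): 270·exp(−0.09902·20) = 37.263 mg/L
Dose 2 (60 mg at t=4 h): 60·exp(−0.09902·16) = 12.305 mg/L
Dose 3 (250 mg at t=8 h): 250·exp(−0.09902·12) = 76.188 mg/L
Dose 4 (105 mg at t=12 h): 105·exp(−0.09902·8) = 47.550 mg/L
Dose 5 (495 mg at t=16 h): 495·exp(−0.09902·4) = 333.110 mg/L
C(20) = 37.263 + 12.305 + 76.188 + 47.550 + 333.110 = 506.417 mg/L

506.417 mg/L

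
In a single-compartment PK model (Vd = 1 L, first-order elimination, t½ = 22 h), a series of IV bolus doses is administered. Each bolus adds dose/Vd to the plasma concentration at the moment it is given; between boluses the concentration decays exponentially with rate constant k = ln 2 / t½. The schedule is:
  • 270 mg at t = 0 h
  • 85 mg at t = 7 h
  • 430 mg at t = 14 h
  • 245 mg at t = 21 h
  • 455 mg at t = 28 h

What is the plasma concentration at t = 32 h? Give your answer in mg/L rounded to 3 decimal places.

955.424 mg/L

k = ln 2 / 22 = 0.03151 per h
Dose 1 (270 mg at t=0 h): 270·exp(−0.03151·32) = 98.515 mg/L
Dose 2 (85 mg at t=7 h): 85·exp(−0.03151·25) = 38.667 mg/L
Dose 3 (430 mg at t=14 h): 430·exp(−0.03151·18) = 243.877 mg/L
Dose 4 (245 mg at t=21 h): 245·exp(−0.03151·11) = 173.241 mg/L
Dose 5 (455 mg at t=28 h): 455·exp(−0.03151·4) = 401.124 mg/L
C(32) = 98.515 + 38.667 + 243.877 + 173.241 + 401.124 = 955.424 mg/L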